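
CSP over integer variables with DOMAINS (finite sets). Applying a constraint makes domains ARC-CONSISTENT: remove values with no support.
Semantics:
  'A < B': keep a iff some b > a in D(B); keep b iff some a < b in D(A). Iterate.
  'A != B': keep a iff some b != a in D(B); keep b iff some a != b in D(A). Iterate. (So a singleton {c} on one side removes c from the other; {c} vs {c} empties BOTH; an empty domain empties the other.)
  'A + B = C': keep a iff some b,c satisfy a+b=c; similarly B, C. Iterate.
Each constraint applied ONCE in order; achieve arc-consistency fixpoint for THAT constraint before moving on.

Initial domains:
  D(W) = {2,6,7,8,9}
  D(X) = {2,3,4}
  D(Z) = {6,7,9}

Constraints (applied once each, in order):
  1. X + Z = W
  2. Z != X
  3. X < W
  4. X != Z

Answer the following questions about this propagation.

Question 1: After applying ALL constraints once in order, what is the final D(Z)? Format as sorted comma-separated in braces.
Answer: {6,7}

Derivation:
Constraint 1 (X + Z = W) on D(X)={2,3,4} D(Z)={6,7,9} D(W)={2,6,7,8,9}: X {2,3,4}->{2,3}; Z {6,7,9}->{6,7}; W {2,6,7,8,9}->{8,9}
Constraint 2 (Z != X) on D(Z)={6,7} D(X)={2,3}: no change
Constraint 3 (X < W) on D(X)={2,3} D(W)={8,9}: no change
Constraint 4 (X != Z) on D(X)={2,3} D(Z)={6,7}: no change
So after all 4 constraints: D(Z) = {6,7}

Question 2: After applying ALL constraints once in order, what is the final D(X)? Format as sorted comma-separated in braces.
Constraint 1 (X + Z = W) on D(X)={2,3,4} D(Z)={6,7,9} D(W)={2,6,7,8,9}: X {2,3,4}->{2,3}; Z {6,7,9}->{6,7}; W {2,6,7,8,9}->{8,9}
Constraint 2 (Z != X) on D(Z)={6,7} D(X)={2,3}: no change
Constraint 3 (X < W) on D(X)={2,3} D(W)={8,9}: no change
Constraint 4 (X != Z) on D(X)={2,3} D(Z)={6,7}: no change
So after all 4 constraints: D(X) = {2,3}

Answer: {2,3}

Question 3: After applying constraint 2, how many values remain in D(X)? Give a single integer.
Constraint 1 (X + Z = W) on D(X)={2,3,4} D(Z)={6,7,9} D(W)={2,6,7,8,9}: X {2,3,4}->{2,3}; Z {6,7,9}->{6,7}; W {2,6,7,8,9}->{8,9}
Constraint 2 (Z != X) on D(Z)={6,7} D(X)={2,3}: no change
So after constraint 2: D(X)={2,3}, size = 2

Answer: 2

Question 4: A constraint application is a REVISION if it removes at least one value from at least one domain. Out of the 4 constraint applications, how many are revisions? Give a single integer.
Answer: 1

Derivation:
Constraint 1 (X + Z = W) on D(X)={2,3,4} D(Z)={6,7,9} D(W)={2,6,7,8,9}: X {2,3,4}->{2,3}; Z {6,7,9}->{6,7}; W {2,6,7,8,9}->{8,9} => REVISION
Constraint 2 (Z != X) on D(Z)={6,7} D(X)={2,3}: no change => not a revision
Constraint 3 (X < W) on D(X)={2,3} D(W)={8,9}: no change => not a revision
Constraint 4 (X != Z) on D(X)={2,3} D(Z)={6,7}: no change => not a revision
Total revisions = 1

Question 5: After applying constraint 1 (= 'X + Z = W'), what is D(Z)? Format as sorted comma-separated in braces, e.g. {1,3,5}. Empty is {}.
Constraint 1 (X + Z = W) on D(X)={2,3,4} D(Z)={6,7,9} D(W)={2,6,7,8,9}: X {2,3,4}->{2,3}; Z {6,7,9}->{6,7}; W {2,6,7,8,9}->{8,9}
So after constraint 1: D(Z) = {6,7}

Answer: {6,7}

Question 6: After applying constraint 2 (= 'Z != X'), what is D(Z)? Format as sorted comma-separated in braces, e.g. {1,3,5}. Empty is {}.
Constraint 1 (X + Z = W) on D(X)={2,3,4} D(Z)={6,7,9} D(W)={2,6,7,8,9}: X {2,3,4}->{2,3}; Z {6,7,9}->{6,7}; W {2,6,7,8,9}->{8,9}
Constraint 2 (Z != X) on D(Z)={6,7} D(X)={2,3}: no change
So after constraint 2: D(Z) = {6,7}

Answer: {6,7}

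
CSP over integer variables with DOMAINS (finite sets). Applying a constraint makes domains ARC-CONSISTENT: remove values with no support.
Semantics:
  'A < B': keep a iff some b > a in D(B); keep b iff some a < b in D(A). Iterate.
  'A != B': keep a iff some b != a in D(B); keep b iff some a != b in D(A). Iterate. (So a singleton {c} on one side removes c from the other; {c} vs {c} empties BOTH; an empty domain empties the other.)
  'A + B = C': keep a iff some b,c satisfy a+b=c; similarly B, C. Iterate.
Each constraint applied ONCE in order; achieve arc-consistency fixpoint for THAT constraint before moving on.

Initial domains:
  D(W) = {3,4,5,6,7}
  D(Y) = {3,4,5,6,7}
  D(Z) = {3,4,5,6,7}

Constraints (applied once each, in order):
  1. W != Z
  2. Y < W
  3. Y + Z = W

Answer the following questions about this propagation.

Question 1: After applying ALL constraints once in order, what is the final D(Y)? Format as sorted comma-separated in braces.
Constraint 1 (W != Z) on D(W)={3,4,5,6,7} D(Z)={3,4,5,6,7}: no change
Constraint 2 (Y < W) on D(Y)={3,4,5,6,7} D(W)={3,4,5,6,7}: Y {3,4,5,6,7}->{3,4,5,6}; W {3,4,5,6,7}->{4,5,6,7}
Constraint 3 (Y + Z = W) on D(Y)={3,4,5,6} D(Z)={3,4,5,6,7} D(W)={4,5,6,7}: Y {3,4,5,6}->{3,4}; Z {3,4,5,6,7}->{3,4}; W {4,5,6,7}->{6,7}
So after all 3 constraints: D(Y) = {3,4}

Answer: {3,4}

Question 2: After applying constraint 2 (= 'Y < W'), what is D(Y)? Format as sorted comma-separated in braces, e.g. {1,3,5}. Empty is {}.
Answer: {3,4,5,6}

Derivation:
Constraint 1 (W != Z) on D(W)={3,4,5,6,7} D(Z)={3,4,5,6,7}: no change
Constraint 2 (Y < W) on D(Y)={3,4,5,6,7} D(W)={3,4,5,6,7}: Y {3,4,5,6,7}->{3,4,5,6}; W {3,4,5,6,7}->{4,5,6,7}
So after constraint 2: D(Y) = {3,4,5,6}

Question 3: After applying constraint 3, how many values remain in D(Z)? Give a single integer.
Answer: 2

Derivation:
Constraint 1 (W != Z) on D(W)={3,4,5,6,7} D(Z)={3,4,5,6,7}: no change
Constraint 2 (Y < W) on D(Y)={3,4,5,6,7} D(W)={3,4,5,6,7}: Y {3,4,5,6,7}->{3,4,5,6}; W {3,4,5,6,7}->{4,5,6,7}
Constraint 3 (Y + Z = W) on D(Y)={3,4,5,6} D(Z)={3,4,5,6,7} D(W)={4,5,6,7}: Y {3,4,5,6}->{3,4}; Z {3,4,5,6,7}->{3,4}; W {4,5,6,7}->{6,7}
So after constraint 3: D(Z)={3,4}, size = 2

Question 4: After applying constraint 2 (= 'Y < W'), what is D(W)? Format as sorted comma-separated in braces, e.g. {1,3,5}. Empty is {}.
Answer: {4,5,6,7}

Derivation:
Constraint 1 (W != Z) on D(W)={3,4,5,6,7} D(Z)={3,4,5,6,7}: no change
Constraint 2 (Y < W) on D(Y)={3,4,5,6,7} D(W)={3,4,5,6,7}: Y {3,4,5,6,7}->{3,4,5,6}; W {3,4,5,6,7}->{4,5,6,7}
So after constraint 2: D(W) = {4,5,6,7}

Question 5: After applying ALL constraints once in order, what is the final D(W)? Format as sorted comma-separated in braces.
Answer: {6,7}

Derivation:
Constraint 1 (W != Z) on D(W)={3,4,5,6,7} D(Z)={3,4,5,6,7}: no change
Constraint 2 (Y < W) on D(Y)={3,4,5,6,7} D(W)={3,4,5,6,7}: Y {3,4,5,6,7}->{3,4,5,6}; W {3,4,5,6,7}->{4,5,6,7}
Constraint 3 (Y + Z = W) on D(Y)={3,4,5,6} D(Z)={3,4,5,6,7} D(W)={4,5,6,7}: Y {3,4,5,6}->{3,4}; Z {3,4,5,6,7}->{3,4}; W {4,5,6,7}->{6,7}
So after all 3 constraints: D(W) = {6,7}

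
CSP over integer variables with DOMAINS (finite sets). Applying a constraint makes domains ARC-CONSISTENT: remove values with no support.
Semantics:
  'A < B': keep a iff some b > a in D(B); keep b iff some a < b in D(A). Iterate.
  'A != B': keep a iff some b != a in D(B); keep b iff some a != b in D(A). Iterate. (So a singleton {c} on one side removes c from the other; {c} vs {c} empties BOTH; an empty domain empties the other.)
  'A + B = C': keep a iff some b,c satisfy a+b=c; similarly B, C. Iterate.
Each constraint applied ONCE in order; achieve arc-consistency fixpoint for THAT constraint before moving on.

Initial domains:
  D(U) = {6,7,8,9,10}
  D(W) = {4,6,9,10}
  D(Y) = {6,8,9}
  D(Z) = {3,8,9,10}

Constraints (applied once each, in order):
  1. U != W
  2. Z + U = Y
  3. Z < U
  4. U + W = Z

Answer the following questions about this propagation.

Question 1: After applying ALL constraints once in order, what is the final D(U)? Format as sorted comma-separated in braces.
Answer: {}

Derivation:
Constraint 1 (U != W) on D(U)={6,7,8,9,10} D(W)={4,6,9,10}: no change
Constraint 2 (Z + U = Y) on D(Z)={3,8,9,10} D(U)={6,7,8,9,10} D(Y)={6,8,9}: Z {3,8,9,10}->{3}; U {6,7,8,9,10}->{6}; Y {6,8,9}->{9}
Constraint 3 (Z < U) on D(Z)={3} D(U)={6}: no change
Constraint 4 (U + W = Z) on D(U)={6} D(W)={4,6,9,10} D(Z)={3}: U {6}->{}; W {4,6,9,10}->{}; Z {3}->{}
So after all 4 constraints: D(U) = {}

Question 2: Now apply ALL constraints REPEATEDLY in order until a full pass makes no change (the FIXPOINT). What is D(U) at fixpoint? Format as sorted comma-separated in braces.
pass 0 (initial): D(U)={6,7,8,9,10}
pass 1: U {6,7,8,9,10}->{}; W {4,6,9,10}->{}; Y {6,8,9}->{9}; Z {3,8,9,10}->{}
pass 2: Y {9}->{}
pass 3: no change
Fixpoint after 3 passes: D(U) = {}

Answer: {}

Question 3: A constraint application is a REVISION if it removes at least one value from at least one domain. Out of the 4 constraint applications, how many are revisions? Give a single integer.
Answer: 2

Derivation:
Constraint 1 (U != W) on D(U)={6,7,8,9,10} D(W)={4,6,9,10}: no change => not a revision
Constraint 2 (Z + U = Y) on D(Z)={3,8,9,10} D(U)={6,7,8,9,10} D(Y)={6,8,9}: Z {3,8,9,10}->{3}; U {6,7,8,9,10}->{6}; Y {6,8,9}->{9} => REVISION
Constraint 3 (Z < U) on D(Z)={3} D(U)={6}: no change => not a revision
Constraint 4 (U + W = Z) on D(U)={6} D(W)={4,6,9,10} D(Z)={3}: U {6}->{}; W {4,6,9,10}->{}; Z {3}->{} => REVISION
Total revisions = 2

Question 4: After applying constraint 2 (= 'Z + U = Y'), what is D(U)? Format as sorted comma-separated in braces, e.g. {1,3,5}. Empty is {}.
Constraint 1 (U != W) on D(U)={6,7,8,9,10} D(W)={4,6,9,10}: no change
Constraint 2 (Z + U = Y) on D(Z)={3,8,9,10} D(U)={6,7,8,9,10} D(Y)={6,8,9}: Z {3,8,9,10}->{3}; U {6,7,8,9,10}->{6}; Y {6,8,9}->{9}
So after constraint 2: D(U) = {6}

Answer: {6}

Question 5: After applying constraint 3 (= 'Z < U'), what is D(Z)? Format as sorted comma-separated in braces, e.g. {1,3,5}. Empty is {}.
Constraint 1 (U != W) on D(U)={6,7,8,9,10} D(W)={4,6,9,10}: no change
Constraint 2 (Z + U = Y) on D(Z)={3,8,9,10} D(U)={6,7,8,9,10} D(Y)={6,8,9}: Z {3,8,9,10}->{3}; U {6,7,8,9,10}->{6}; Y {6,8,9}->{9}
Constraint 3 (Z < U) on D(Z)={3} D(U)={6}: no change
So after constraint 3: D(Z) = {3}

Answer: {3}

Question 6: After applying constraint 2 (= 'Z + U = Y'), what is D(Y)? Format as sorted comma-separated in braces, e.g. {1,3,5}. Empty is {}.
Constraint 1 (U != W) on D(U)={6,7,8,9,10} D(W)={4,6,9,10}: no change
Constraint 2 (Z + U = Y) on D(Z)={3,8,9,10} D(U)={6,7,8,9,10} D(Y)={6,8,9}: Z {3,8,9,10}->{3}; U {6,7,8,9,10}->{6}; Y {6,8,9}->{9}
So after constraint 2: D(Y) = {9}

Answer: {9}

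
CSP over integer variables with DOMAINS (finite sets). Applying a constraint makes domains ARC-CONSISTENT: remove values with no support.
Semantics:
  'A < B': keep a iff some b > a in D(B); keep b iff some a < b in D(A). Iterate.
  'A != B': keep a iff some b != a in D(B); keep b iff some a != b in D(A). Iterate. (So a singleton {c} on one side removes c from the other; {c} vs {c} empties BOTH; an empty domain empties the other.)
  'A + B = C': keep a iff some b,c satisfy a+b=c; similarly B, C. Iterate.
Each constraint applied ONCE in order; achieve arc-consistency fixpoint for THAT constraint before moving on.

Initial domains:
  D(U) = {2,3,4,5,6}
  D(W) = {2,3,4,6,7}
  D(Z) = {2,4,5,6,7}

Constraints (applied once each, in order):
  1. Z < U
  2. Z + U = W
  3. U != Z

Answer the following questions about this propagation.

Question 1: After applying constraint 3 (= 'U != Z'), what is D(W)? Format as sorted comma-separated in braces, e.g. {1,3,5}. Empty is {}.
Constraint 1 (Z < U) on D(Z)={2,4,5,6,7} D(U)={2,3,4,5,6}: Z {2,4,5,6,7}->{2,4,5}; U {2,3,4,5,6}->{3,4,5,6}
Constraint 2 (Z + U = W) on D(Z)={2,4,5} D(U)={3,4,5,6} D(W)={2,3,4,6,7}: Z {2,4,5}->{2,4}; U {3,4,5,6}->{3,4,5}; W {2,3,4,6,7}->{6,7}
Constraint 3 (U != Z) on D(U)={3,4,5} D(Z)={2,4}: no change
So after constraint 3: D(W) = {6,7}

Answer: {6,7}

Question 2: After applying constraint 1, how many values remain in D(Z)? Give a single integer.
Answer: 3

Derivation:
Constraint 1 (Z < U) on D(Z)={2,4,5,6,7} D(U)={2,3,4,5,6}: Z {2,4,5,6,7}->{2,4,5}; U {2,3,4,5,6}->{3,4,5,6}
So after constraint 1: D(Z)={2,4,5}, size = 3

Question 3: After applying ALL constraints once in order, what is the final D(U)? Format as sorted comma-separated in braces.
Constraint 1 (Z < U) on D(Z)={2,4,5,6,7} D(U)={2,3,4,5,6}: Z {2,4,5,6,7}->{2,4,5}; U {2,3,4,5,6}->{3,4,5,6}
Constraint 2 (Z + U = W) on D(Z)={2,4,5} D(U)={3,4,5,6} D(W)={2,3,4,6,7}: Z {2,4,5}->{2,4}; U {3,4,5,6}->{3,4,5}; W {2,3,4,6,7}->{6,7}
Constraint 3 (U != Z) on D(U)={3,4,5} D(Z)={2,4}: no change
So after all 3 constraints: D(U) = {3,4,5}

Answer: {3,4,5}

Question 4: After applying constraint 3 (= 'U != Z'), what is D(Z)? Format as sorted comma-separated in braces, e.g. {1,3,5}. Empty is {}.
Answer: {2,4}

Derivation:
Constraint 1 (Z < U) on D(Z)={2,4,5,6,7} D(U)={2,3,4,5,6}: Z {2,4,5,6,7}->{2,4,5}; U {2,3,4,5,6}->{3,4,5,6}
Constraint 2 (Z + U = W) on D(Z)={2,4,5} D(U)={3,4,5,6} D(W)={2,3,4,6,7}: Z {2,4,5}->{2,4}; U {3,4,5,6}->{3,4,5}; W {2,3,4,6,7}->{6,7}
Constraint 3 (U != Z) on D(U)={3,4,5} D(Z)={2,4}: no change
So after constraint 3: D(Z) = {2,4}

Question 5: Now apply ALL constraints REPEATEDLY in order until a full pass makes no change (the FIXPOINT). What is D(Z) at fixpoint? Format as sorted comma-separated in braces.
Answer: {2,4}

Derivation:
pass 0 (initial): D(Z)={2,4,5,6,7}
pass 1: U {2,3,4,5,6}->{3,4,5}; W {2,3,4,6,7}->{6,7}; Z {2,4,5,6,7}->{2,4}
pass 2: no change
Fixpoint after 2 passes: D(Z) = {2,4}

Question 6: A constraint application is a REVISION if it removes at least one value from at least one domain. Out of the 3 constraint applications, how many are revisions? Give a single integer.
Answer: 2

Derivation:
Constraint 1 (Z < U) on D(Z)={2,4,5,6,7} D(U)={2,3,4,5,6}: Z {2,4,5,6,7}->{2,4,5}; U {2,3,4,5,6}->{3,4,5,6} => REVISION
Constraint 2 (Z + U = W) on D(Z)={2,4,5} D(U)={3,4,5,6} D(W)={2,3,4,6,7}: Z {2,4,5}->{2,4}; U {3,4,5,6}->{3,4,5}; W {2,3,4,6,7}->{6,7} => REVISION
Constraint 3 (U != Z) on D(U)={3,4,5} D(Z)={2,4}: no change => not a revision
Total revisions = 2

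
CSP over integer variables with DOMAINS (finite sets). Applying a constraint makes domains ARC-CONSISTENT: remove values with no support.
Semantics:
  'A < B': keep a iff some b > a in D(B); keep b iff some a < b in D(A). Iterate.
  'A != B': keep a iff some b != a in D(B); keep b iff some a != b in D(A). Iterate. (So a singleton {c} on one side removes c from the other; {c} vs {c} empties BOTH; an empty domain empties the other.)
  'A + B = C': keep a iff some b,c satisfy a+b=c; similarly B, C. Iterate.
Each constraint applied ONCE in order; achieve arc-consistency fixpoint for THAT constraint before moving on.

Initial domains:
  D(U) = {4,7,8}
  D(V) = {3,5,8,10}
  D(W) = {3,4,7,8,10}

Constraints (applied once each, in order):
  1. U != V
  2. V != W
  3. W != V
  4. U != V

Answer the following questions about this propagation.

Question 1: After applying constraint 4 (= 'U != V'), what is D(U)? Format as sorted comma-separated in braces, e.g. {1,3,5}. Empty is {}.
Constraint 1 (U != V) on D(U)={4,7,8} D(V)={3,5,8,10}: no change
Constraint 2 (V != W) on D(V)={3,5,8,10} D(W)={3,4,7,8,10}: no change
Constraint 3 (W != V) on D(W)={3,4,7,8,10} D(V)={3,5,8,10}: no change
Constraint 4 (U != V) on D(U)={4,7,8} D(V)={3,5,8,10}: no change
So after constraint 4: D(U) = {4,7,8}

Answer: {4,7,8}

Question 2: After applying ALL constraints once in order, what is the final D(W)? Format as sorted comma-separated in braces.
Answer: {3,4,7,8,10}

Derivation:
Constraint 1 (U != V) on D(U)={4,7,8} D(V)={3,5,8,10}: no change
Constraint 2 (V != W) on D(V)={3,5,8,10} D(W)={3,4,7,8,10}: no change
Constraint 3 (W != V) on D(W)={3,4,7,8,10} D(V)={3,5,8,10}: no change
Constraint 4 (U != V) on D(U)={4,7,8} D(V)={3,5,8,10}: no change
So after all 4 constraints: D(W) = {3,4,7,8,10}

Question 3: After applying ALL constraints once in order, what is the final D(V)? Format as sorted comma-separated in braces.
Answer: {3,5,8,10}

Derivation:
Constraint 1 (U != V) on D(U)={4,7,8} D(V)={3,5,8,10}: no change
Constraint 2 (V != W) on D(V)={3,5,8,10} D(W)={3,4,7,8,10}: no change
Constraint 3 (W != V) on D(W)={3,4,7,8,10} D(V)={3,5,8,10}: no change
Constraint 4 (U != V) on D(U)={4,7,8} D(V)={3,5,8,10}: no change
So after all 4 constraints: D(V) = {3,5,8,10}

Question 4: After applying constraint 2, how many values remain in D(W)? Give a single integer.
Answer: 5

Derivation:
Constraint 1 (U != V) on D(U)={4,7,8} D(V)={3,5,8,10}: no change
Constraint 2 (V != W) on D(V)={3,5,8,10} D(W)={3,4,7,8,10}: no change
So after constraint 2: D(W)={3,4,7,8,10}, size = 5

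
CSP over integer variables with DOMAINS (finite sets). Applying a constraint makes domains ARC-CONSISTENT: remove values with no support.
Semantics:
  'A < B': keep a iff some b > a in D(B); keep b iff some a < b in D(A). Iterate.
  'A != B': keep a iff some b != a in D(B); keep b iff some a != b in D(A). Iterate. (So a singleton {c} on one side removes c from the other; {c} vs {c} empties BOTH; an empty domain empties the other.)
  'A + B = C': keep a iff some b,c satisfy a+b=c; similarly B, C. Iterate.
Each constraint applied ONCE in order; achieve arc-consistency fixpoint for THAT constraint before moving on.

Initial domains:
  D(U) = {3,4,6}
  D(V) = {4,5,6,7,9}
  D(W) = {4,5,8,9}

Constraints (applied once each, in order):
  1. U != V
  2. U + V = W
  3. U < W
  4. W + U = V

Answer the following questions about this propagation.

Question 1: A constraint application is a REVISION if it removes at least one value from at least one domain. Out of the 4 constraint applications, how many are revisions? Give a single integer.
Answer: 2

Derivation:
Constraint 1 (U != V) on D(U)={3,4,6} D(V)={4,5,6,7,9}: no change => not a revision
Constraint 2 (U + V = W) on D(U)={3,4,6} D(V)={4,5,6,7,9} D(W)={4,5,8,9}: U {3,4,6}->{3,4}; V {4,5,6,7,9}->{4,5,6}; W {4,5,8,9}->{8,9} => REVISION
Constraint 3 (U < W) on D(U)={3,4} D(W)={8,9}: no change => not a revision
Constraint 4 (W + U = V) on D(W)={8,9} D(U)={3,4} D(V)={4,5,6}: W {8,9}->{}; U {3,4}->{}; V {4,5,6}->{} => REVISION
Total revisions = 2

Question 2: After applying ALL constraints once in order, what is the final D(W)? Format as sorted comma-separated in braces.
Constraint 1 (U != V) on D(U)={3,4,6} D(V)={4,5,6,7,9}: no change
Constraint 2 (U + V = W) on D(U)={3,4,6} D(V)={4,5,6,7,9} D(W)={4,5,8,9}: U {3,4,6}->{3,4}; V {4,5,6,7,9}->{4,5,6}; W {4,5,8,9}->{8,9}
Constraint 3 (U < W) on D(U)={3,4} D(W)={8,9}: no change
Constraint 4 (W + U = V) on D(W)={8,9} D(U)={3,4} D(V)={4,5,6}: W {8,9}->{}; U {3,4}->{}; V {4,5,6}->{}
So after all 4 constraints: D(W) = {}

Answer: {}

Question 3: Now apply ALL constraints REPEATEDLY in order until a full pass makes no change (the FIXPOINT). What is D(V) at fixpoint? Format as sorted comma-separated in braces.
pass 0 (initial): D(V)={4,5,6,7,9}
pass 1: U {3,4,6}->{}; V {4,5,6,7,9}->{}; W {4,5,8,9}->{}
pass 2: no change
Fixpoint after 2 passes: D(V) = {}

Answer: {}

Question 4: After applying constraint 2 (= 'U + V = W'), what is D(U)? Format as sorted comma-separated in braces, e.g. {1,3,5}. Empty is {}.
Answer: {3,4}

Derivation:
Constraint 1 (U != V) on D(U)={3,4,6} D(V)={4,5,6,7,9}: no change
Constraint 2 (U + V = W) on D(U)={3,4,6} D(V)={4,5,6,7,9} D(W)={4,5,8,9}: U {3,4,6}->{3,4}; V {4,5,6,7,9}->{4,5,6}; W {4,5,8,9}->{8,9}
So after constraint 2: D(U) = {3,4}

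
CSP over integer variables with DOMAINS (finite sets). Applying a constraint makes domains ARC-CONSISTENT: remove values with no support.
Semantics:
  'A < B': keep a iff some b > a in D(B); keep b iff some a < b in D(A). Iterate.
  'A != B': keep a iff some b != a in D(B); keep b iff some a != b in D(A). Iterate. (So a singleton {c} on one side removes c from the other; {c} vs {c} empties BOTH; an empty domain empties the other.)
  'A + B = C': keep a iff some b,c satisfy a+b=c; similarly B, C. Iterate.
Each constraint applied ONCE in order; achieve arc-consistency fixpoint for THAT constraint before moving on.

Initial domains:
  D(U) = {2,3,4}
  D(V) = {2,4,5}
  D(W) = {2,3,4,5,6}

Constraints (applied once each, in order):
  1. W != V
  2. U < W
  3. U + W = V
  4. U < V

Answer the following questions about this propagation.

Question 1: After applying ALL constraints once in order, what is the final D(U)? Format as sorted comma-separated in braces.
Constraint 1 (W != V) on D(W)={2,3,4,5,6} D(V)={2,4,5}: no change
Constraint 2 (U < W) on D(U)={2,3,4} D(W)={2,3,4,5,6}: W {2,3,4,5,6}->{3,4,5,6}
Constraint 3 (U + W = V) on D(U)={2,3,4} D(W)={3,4,5,6} D(V)={2,4,5}: U {2,3,4}->{2}; W {3,4,5,6}->{3}; V {2,4,5}->{5}
Constraint 4 (U < V) on D(U)={2} D(V)={5}: no change
So after all 4 constraints: D(U) = {2}

Answer: {2}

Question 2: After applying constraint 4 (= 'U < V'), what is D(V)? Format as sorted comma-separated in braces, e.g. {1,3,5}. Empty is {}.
Answer: {5}

Derivation:
Constraint 1 (W != V) on D(W)={2,3,4,5,6} D(V)={2,4,5}: no change
Constraint 2 (U < W) on D(U)={2,3,4} D(W)={2,3,4,5,6}: W {2,3,4,5,6}->{3,4,5,6}
Constraint 3 (U + W = V) on D(U)={2,3,4} D(W)={3,4,5,6} D(V)={2,4,5}: U {2,3,4}->{2}; W {3,4,5,6}->{3}; V {2,4,5}->{5}
Constraint 4 (U < V) on D(U)={2} D(V)={5}: no change
So after constraint 4: D(V) = {5}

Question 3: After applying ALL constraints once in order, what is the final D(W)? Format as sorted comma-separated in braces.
Answer: {3}

Derivation:
Constraint 1 (W != V) on D(W)={2,3,4,5,6} D(V)={2,4,5}: no change
Constraint 2 (U < W) on D(U)={2,3,4} D(W)={2,3,4,5,6}: W {2,3,4,5,6}->{3,4,5,6}
Constraint 3 (U + W = V) on D(U)={2,3,4} D(W)={3,4,5,6} D(V)={2,4,5}: U {2,3,4}->{2}; W {3,4,5,6}->{3}; V {2,4,5}->{5}
Constraint 4 (U < V) on D(U)={2} D(V)={5}: no change
So after all 4 constraints: D(W) = {3}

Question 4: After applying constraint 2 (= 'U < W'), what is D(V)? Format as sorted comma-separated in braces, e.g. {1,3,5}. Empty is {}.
Constraint 1 (W != V) on D(W)={2,3,4,5,6} D(V)={2,4,5}: no change
Constraint 2 (U < W) on D(U)={2,3,4} D(W)={2,3,4,5,6}: W {2,3,4,5,6}->{3,4,5,6}
So after constraint 2: D(V) = {2,4,5}

Answer: {2,4,5}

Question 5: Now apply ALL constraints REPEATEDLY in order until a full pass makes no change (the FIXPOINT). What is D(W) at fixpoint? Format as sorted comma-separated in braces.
Answer: {3}

Derivation:
pass 0 (initial): D(W)={2,3,4,5,6}
pass 1: U {2,3,4}->{2}; V {2,4,5}->{5}; W {2,3,4,5,6}->{3}
pass 2: no change
Fixpoint after 2 passes: D(W) = {3}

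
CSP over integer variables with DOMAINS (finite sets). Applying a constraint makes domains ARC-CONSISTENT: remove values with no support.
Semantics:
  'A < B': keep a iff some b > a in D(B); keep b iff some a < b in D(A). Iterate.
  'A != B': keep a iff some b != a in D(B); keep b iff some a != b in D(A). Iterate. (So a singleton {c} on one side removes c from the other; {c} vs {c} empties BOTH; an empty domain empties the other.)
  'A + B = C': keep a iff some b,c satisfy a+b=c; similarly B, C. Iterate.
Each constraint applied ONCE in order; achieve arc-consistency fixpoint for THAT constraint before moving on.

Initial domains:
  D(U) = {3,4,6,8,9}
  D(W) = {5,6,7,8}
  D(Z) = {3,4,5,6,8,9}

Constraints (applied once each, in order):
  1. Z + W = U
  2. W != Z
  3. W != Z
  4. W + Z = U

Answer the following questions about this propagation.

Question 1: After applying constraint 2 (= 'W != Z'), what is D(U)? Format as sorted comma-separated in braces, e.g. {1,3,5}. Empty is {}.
Answer: {8,9}

Derivation:
Constraint 1 (Z + W = U) on D(Z)={3,4,5,6,8,9} D(W)={5,6,7,8} D(U)={3,4,6,8,9}: Z {3,4,5,6,8,9}->{3,4}; W {5,6,7,8}->{5,6}; U {3,4,6,8,9}->{8,9}
Constraint 2 (W != Z) on D(W)={5,6} D(Z)={3,4}: no change
So after constraint 2: D(U) = {8,9}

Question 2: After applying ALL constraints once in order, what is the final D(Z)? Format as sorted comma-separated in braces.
Answer: {3,4}

Derivation:
Constraint 1 (Z + W = U) on D(Z)={3,4,5,6,8,9} D(W)={5,6,7,8} D(U)={3,4,6,8,9}: Z {3,4,5,6,8,9}->{3,4}; W {5,6,7,8}->{5,6}; U {3,4,6,8,9}->{8,9}
Constraint 2 (W != Z) on D(W)={5,6} D(Z)={3,4}: no change
Constraint 3 (W != Z) on D(W)={5,6} D(Z)={3,4}: no change
Constraint 4 (W + Z = U) on D(W)={5,6} D(Z)={3,4} D(U)={8,9}: no change
So after all 4 constraints: D(Z) = {3,4}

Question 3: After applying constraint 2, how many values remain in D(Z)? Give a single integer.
Answer: 2

Derivation:
Constraint 1 (Z + W = U) on D(Z)={3,4,5,6,8,9} D(W)={5,6,7,8} D(U)={3,4,6,8,9}: Z {3,4,5,6,8,9}->{3,4}; W {5,6,7,8}->{5,6}; U {3,4,6,8,9}->{8,9}
Constraint 2 (W != Z) on D(W)={5,6} D(Z)={3,4}: no change
So after constraint 2: D(Z)={3,4}, size = 2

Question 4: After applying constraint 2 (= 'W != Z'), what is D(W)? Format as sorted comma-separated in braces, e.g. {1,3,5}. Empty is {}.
Constraint 1 (Z + W = U) on D(Z)={3,4,5,6,8,9} D(W)={5,6,7,8} D(U)={3,4,6,8,9}: Z {3,4,5,6,8,9}->{3,4}; W {5,6,7,8}->{5,6}; U {3,4,6,8,9}->{8,9}
Constraint 2 (W != Z) on D(W)={5,6} D(Z)={3,4}: no change
So after constraint 2: D(W) = {5,6}

Answer: {5,6}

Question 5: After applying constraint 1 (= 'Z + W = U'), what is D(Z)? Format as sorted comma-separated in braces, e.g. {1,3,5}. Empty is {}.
Answer: {3,4}

Derivation:
Constraint 1 (Z + W = U) on D(Z)={3,4,5,6,8,9} D(W)={5,6,7,8} D(U)={3,4,6,8,9}: Z {3,4,5,6,8,9}->{3,4}; W {5,6,7,8}->{5,6}; U {3,4,6,8,9}->{8,9}
So after constraint 1: D(Z) = {3,4}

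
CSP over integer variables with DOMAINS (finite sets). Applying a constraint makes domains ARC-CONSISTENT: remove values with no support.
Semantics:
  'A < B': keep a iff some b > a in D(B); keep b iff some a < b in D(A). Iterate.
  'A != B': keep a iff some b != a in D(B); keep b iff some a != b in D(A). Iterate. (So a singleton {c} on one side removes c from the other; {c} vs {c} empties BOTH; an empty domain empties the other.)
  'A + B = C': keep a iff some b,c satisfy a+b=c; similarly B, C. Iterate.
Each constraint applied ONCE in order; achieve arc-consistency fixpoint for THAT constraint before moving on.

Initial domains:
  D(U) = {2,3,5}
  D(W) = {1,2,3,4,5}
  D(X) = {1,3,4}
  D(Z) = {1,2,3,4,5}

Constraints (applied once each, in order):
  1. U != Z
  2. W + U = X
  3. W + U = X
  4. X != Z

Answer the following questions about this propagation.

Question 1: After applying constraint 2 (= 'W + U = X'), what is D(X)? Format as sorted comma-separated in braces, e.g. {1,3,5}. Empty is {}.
Constraint 1 (U != Z) on D(U)={2,3,5} D(Z)={1,2,3,4,5}: no change
Constraint 2 (W + U = X) on D(W)={1,2,3,4,5} D(U)={2,3,5} D(X)={1,3,4}: W {1,2,3,4,5}->{1,2}; U {2,3,5}->{2,3}; X {1,3,4}->{3,4}
So after constraint 2: D(X) = {3,4}

Answer: {3,4}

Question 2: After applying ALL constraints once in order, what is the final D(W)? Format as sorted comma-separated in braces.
Constraint 1 (U != Z) on D(U)={2,3,5} D(Z)={1,2,3,4,5}: no change
Constraint 2 (W + U = X) on D(W)={1,2,3,4,5} D(U)={2,3,5} D(X)={1,3,4}: W {1,2,3,4,5}->{1,2}; U {2,3,5}->{2,3}; X {1,3,4}->{3,4}
Constraint 3 (W + U = X) on D(W)={1,2} D(U)={2,3} D(X)={3,4}: no change
Constraint 4 (X != Z) on D(X)={3,4} D(Z)={1,2,3,4,5}: no change
So after all 4 constraints: D(W) = {1,2}

Answer: {1,2}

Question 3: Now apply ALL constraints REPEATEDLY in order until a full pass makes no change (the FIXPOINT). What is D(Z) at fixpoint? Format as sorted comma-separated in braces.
pass 0 (initial): D(Z)={1,2,3,4,5}
pass 1: U {2,3,5}->{2,3}; W {1,2,3,4,5}->{1,2}; X {1,3,4}->{3,4}
pass 2: no change
Fixpoint after 2 passes: D(Z) = {1,2,3,4,5}

Answer: {1,2,3,4,5}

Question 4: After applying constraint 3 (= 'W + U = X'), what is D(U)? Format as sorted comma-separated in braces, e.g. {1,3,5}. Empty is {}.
Answer: {2,3}

Derivation:
Constraint 1 (U != Z) on D(U)={2,3,5} D(Z)={1,2,3,4,5}: no change
Constraint 2 (W + U = X) on D(W)={1,2,3,4,5} D(U)={2,3,5} D(X)={1,3,4}: W {1,2,3,4,5}->{1,2}; U {2,3,5}->{2,3}; X {1,3,4}->{3,4}
Constraint 3 (W + U = X) on D(W)={1,2} D(U)={2,3} D(X)={3,4}: no change
So after constraint 3: D(U) = {2,3}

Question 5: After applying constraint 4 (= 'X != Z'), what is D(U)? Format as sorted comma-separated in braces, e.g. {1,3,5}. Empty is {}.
Constraint 1 (U != Z) on D(U)={2,3,5} D(Z)={1,2,3,4,5}: no change
Constraint 2 (W + U = X) on D(W)={1,2,3,4,5} D(U)={2,3,5} D(X)={1,3,4}: W {1,2,3,4,5}->{1,2}; U {2,3,5}->{2,3}; X {1,3,4}->{3,4}
Constraint 3 (W + U = X) on D(W)={1,2} D(U)={2,3} D(X)={3,4}: no change
Constraint 4 (X != Z) on D(X)={3,4} D(Z)={1,2,3,4,5}: no change
So after constraint 4: D(U) = {2,3}

Answer: {2,3}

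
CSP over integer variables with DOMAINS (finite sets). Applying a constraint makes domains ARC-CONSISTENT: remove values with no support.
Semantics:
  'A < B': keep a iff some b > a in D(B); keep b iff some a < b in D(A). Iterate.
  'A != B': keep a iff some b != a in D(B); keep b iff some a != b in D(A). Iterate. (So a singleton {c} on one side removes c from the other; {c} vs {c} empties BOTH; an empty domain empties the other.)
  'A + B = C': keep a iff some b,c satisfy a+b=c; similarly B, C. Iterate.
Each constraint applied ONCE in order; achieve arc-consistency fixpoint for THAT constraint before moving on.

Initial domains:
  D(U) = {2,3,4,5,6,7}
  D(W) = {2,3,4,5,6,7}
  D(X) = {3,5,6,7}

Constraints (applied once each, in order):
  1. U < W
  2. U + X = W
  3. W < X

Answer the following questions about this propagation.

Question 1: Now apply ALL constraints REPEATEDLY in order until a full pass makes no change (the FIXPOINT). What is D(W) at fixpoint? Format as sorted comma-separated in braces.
Answer: {}

Derivation:
pass 0 (initial): D(W)={2,3,4,5,6,7}
pass 1: U {2,3,4,5,6,7}->{2,3,4}; W {2,3,4,5,6,7}->{}; X {3,5,6,7}->{}
pass 2: U {2,3,4}->{}
pass 3: no change
Fixpoint after 3 passes: D(W) = {}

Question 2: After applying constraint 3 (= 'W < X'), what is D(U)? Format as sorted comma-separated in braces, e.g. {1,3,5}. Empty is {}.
Answer: {2,3,4}

Derivation:
Constraint 1 (U < W) on D(U)={2,3,4,5,6,7} D(W)={2,3,4,5,6,7}: U {2,3,4,5,6,7}->{2,3,4,5,6}; W {2,3,4,5,6,7}->{3,4,5,6,7}
Constraint 2 (U + X = W) on D(U)={2,3,4,5,6} D(X)={3,5,6,7} D(W)={3,4,5,6,7}: U {2,3,4,5,6}->{2,3,4}; X {3,5,6,7}->{3,5}; W {3,4,5,6,7}->{5,6,7}
Constraint 3 (W < X) on D(W)={5,6,7} D(X)={3,5}: W {5,6,7}->{}; X {3,5}->{}
So after constraint 3: D(U) = {2,3,4}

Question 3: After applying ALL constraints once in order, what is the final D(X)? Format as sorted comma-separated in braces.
Constraint 1 (U < W) on D(U)={2,3,4,5,6,7} D(W)={2,3,4,5,6,7}: U {2,3,4,5,6,7}->{2,3,4,5,6}; W {2,3,4,5,6,7}->{3,4,5,6,7}
Constraint 2 (U + X = W) on D(U)={2,3,4,5,6} D(X)={3,5,6,7} D(W)={3,4,5,6,7}: U {2,3,4,5,6}->{2,3,4}; X {3,5,6,7}->{3,5}; W {3,4,5,6,7}->{5,6,7}
Constraint 3 (W < X) on D(W)={5,6,7} D(X)={3,5}: W {5,6,7}->{}; X {3,5}->{}
So after all 3 constraints: D(X) = {}

Answer: {}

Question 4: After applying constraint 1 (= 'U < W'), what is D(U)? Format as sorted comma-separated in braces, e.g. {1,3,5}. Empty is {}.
Answer: {2,3,4,5,6}

Derivation:
Constraint 1 (U < W) on D(U)={2,3,4,5,6,7} D(W)={2,3,4,5,6,7}: U {2,3,4,5,6,7}->{2,3,4,5,6}; W {2,3,4,5,6,7}->{3,4,5,6,7}
So after constraint 1: D(U) = {2,3,4,5,6}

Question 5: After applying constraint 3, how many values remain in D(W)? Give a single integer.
Constraint 1 (U < W) on D(U)={2,3,4,5,6,7} D(W)={2,3,4,5,6,7}: U {2,3,4,5,6,7}->{2,3,4,5,6}; W {2,3,4,5,6,7}->{3,4,5,6,7}
Constraint 2 (U + X = W) on D(U)={2,3,4,5,6} D(X)={3,5,6,7} D(W)={3,4,5,6,7}: U {2,3,4,5,6}->{2,3,4}; X {3,5,6,7}->{3,5}; W {3,4,5,6,7}->{5,6,7}
Constraint 3 (W < X) on D(W)={5,6,7} D(X)={3,5}: W {5,6,7}->{}; X {3,5}->{}
So after constraint 3: D(W)={}, size = 0

Answer: 0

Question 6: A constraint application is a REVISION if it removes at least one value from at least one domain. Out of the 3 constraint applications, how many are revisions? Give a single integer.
Constraint 1 (U < W) on D(U)={2,3,4,5,6,7} D(W)={2,3,4,5,6,7}: U {2,3,4,5,6,7}->{2,3,4,5,6}; W {2,3,4,5,6,7}->{3,4,5,6,7} => REVISION
Constraint 2 (U + X = W) on D(U)={2,3,4,5,6} D(X)={3,5,6,7} D(W)={3,4,5,6,7}: U {2,3,4,5,6}->{2,3,4}; X {3,5,6,7}->{3,5}; W {3,4,5,6,7}->{5,6,7} => REVISION
Constraint 3 (W < X) on D(W)={5,6,7} D(X)={3,5}: W {5,6,7}->{}; X {3,5}->{} => REVISION
Total revisions = 3

Answer: 3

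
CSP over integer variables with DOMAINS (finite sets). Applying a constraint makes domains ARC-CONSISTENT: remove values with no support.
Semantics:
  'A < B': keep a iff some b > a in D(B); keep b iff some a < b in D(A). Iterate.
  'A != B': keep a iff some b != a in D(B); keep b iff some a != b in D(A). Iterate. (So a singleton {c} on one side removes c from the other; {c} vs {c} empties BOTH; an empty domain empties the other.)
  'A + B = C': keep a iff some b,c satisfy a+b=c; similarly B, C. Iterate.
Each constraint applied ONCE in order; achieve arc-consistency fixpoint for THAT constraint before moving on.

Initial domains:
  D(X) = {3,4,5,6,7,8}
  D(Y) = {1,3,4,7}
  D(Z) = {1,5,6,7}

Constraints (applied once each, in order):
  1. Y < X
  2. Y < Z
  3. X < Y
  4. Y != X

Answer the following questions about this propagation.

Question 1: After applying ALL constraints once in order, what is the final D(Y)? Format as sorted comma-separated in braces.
Constraint 1 (Y < X) on D(Y)={1,3,4,7} D(X)={3,4,5,6,7,8}: no change
Constraint 2 (Y < Z) on D(Y)={1,3,4,7} D(Z)={1,5,6,7}: Y {1,3,4,7}->{1,3,4}; Z {1,5,6,7}->{5,6,7}
Constraint 3 (X < Y) on D(X)={3,4,5,6,7,8} D(Y)={1,3,4}: X {3,4,5,6,7,8}->{3}; Y {1,3,4}->{4}
Constraint 4 (Y != X) on D(Y)={4} D(X)={3}: no change
So after all 4 constraints: D(Y) = {4}

Answer: {4}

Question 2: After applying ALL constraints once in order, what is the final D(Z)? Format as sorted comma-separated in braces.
Answer: {5,6,7}

Derivation:
Constraint 1 (Y < X) on D(Y)={1,3,4,7} D(X)={3,4,5,6,7,8}: no change
Constraint 2 (Y < Z) on D(Y)={1,3,4,7} D(Z)={1,5,6,7}: Y {1,3,4,7}->{1,3,4}; Z {1,5,6,7}->{5,6,7}
Constraint 3 (X < Y) on D(X)={3,4,5,6,7,8} D(Y)={1,3,4}: X {3,4,5,6,7,8}->{3}; Y {1,3,4}->{4}
Constraint 4 (Y != X) on D(Y)={4} D(X)={3}: no change
So after all 4 constraints: D(Z) = {5,6,7}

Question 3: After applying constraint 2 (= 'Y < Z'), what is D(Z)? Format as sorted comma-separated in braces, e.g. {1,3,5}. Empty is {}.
Answer: {5,6,7}

Derivation:
Constraint 1 (Y < X) on D(Y)={1,3,4,7} D(X)={3,4,5,6,7,8}: no change
Constraint 2 (Y < Z) on D(Y)={1,3,4,7} D(Z)={1,5,6,7}: Y {1,3,4,7}->{1,3,4}; Z {1,5,6,7}->{5,6,7}
So after constraint 2: D(Z) = {5,6,7}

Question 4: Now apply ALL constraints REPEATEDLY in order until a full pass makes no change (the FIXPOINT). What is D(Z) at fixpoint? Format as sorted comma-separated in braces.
pass 0 (initial): D(Z)={1,5,6,7}
pass 1: X {3,4,5,6,7,8}->{3}; Y {1,3,4,7}->{4}; Z {1,5,6,7}->{5,6,7}
pass 2: X {3}->{}; Y {4}->{}; Z {5,6,7}->{}
pass 3: no change
Fixpoint after 3 passes: D(Z) = {}

Answer: {}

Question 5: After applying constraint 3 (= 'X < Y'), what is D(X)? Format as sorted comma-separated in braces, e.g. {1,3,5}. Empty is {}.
Answer: {3}

Derivation:
Constraint 1 (Y < X) on D(Y)={1,3,4,7} D(X)={3,4,5,6,7,8}: no change
Constraint 2 (Y < Z) on D(Y)={1,3,4,7} D(Z)={1,5,6,7}: Y {1,3,4,7}->{1,3,4}; Z {1,5,6,7}->{5,6,7}
Constraint 3 (X < Y) on D(X)={3,4,5,6,7,8} D(Y)={1,3,4}: X {3,4,5,6,7,8}->{3}; Y {1,3,4}->{4}
So after constraint 3: D(X) = {3}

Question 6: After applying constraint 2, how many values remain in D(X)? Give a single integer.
Constraint 1 (Y < X) on D(Y)={1,3,4,7} D(X)={3,4,5,6,7,8}: no change
Constraint 2 (Y < Z) on D(Y)={1,3,4,7} D(Z)={1,5,6,7}: Y {1,3,4,7}->{1,3,4}; Z {1,5,6,7}->{5,6,7}
So after constraint 2: D(X)={3,4,5,6,7,8}, size = 6

Answer: 6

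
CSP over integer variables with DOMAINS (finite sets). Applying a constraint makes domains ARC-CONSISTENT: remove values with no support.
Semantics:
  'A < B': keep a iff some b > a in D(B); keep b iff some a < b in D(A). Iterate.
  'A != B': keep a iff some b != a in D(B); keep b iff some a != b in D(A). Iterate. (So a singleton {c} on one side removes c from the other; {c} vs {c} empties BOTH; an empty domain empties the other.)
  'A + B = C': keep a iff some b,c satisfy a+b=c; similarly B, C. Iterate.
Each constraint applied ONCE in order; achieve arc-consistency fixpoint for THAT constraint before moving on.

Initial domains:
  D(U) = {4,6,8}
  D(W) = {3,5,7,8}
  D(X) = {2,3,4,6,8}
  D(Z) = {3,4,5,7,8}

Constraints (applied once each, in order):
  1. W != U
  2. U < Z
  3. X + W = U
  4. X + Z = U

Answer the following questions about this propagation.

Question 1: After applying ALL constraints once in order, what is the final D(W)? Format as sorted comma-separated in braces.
Constraint 1 (W != U) on D(W)={3,5,7,8} D(U)={4,6,8}: no change
Constraint 2 (U < Z) on D(U)={4,6,8} D(Z)={3,4,5,7,8}: U {4,6,8}->{4,6}; Z {3,4,5,7,8}->{5,7,8}
Constraint 3 (X + W = U) on D(X)={2,3,4,6,8} D(W)={3,5,7,8} D(U)={4,6}: X {2,3,4,6,8}->{3}; W {3,5,7,8}->{3}; U {4,6}->{6}
Constraint 4 (X + Z = U) on D(X)={3} D(Z)={5,7,8} D(U)={6}: X {3}->{}; Z {5,7,8}->{}; U {6}->{}
So after all 4 constraints: D(W) = {3}

Answer: {3}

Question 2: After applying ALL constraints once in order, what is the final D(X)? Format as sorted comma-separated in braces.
Answer: {}

Derivation:
Constraint 1 (W != U) on D(W)={3,5,7,8} D(U)={4,6,8}: no change
Constraint 2 (U < Z) on D(U)={4,6,8} D(Z)={3,4,5,7,8}: U {4,6,8}->{4,6}; Z {3,4,5,7,8}->{5,7,8}
Constraint 3 (X + W = U) on D(X)={2,3,4,6,8} D(W)={3,5,7,8} D(U)={4,6}: X {2,3,4,6,8}->{3}; W {3,5,7,8}->{3}; U {4,6}->{6}
Constraint 4 (X + Z = U) on D(X)={3} D(Z)={5,7,8} D(U)={6}: X {3}->{}; Z {5,7,8}->{}; U {6}->{}
So after all 4 constraints: D(X) = {}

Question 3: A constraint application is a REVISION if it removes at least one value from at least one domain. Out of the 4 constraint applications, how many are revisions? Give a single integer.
Answer: 3

Derivation:
Constraint 1 (W != U) on D(W)={3,5,7,8} D(U)={4,6,8}: no change => not a revision
Constraint 2 (U < Z) on D(U)={4,6,8} D(Z)={3,4,5,7,8}: U {4,6,8}->{4,6}; Z {3,4,5,7,8}->{5,7,8} => REVISION
Constraint 3 (X + W = U) on D(X)={2,3,4,6,8} D(W)={3,5,7,8} D(U)={4,6}: X {2,3,4,6,8}->{3}; W {3,5,7,8}->{3}; U {4,6}->{6} => REVISION
Constraint 4 (X + Z = U) on D(X)={3} D(Z)={5,7,8} D(U)={6}: X {3}->{}; Z {5,7,8}->{}; U {6}->{} => REVISION
Total revisions = 3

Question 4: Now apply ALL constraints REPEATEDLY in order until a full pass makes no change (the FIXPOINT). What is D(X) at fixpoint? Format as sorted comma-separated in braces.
Answer: {}

Derivation:
pass 0 (initial): D(X)={2,3,4,6,8}
pass 1: U {4,6,8}->{}; W {3,5,7,8}->{3}; X {2,3,4,6,8}->{}; Z {3,4,5,7,8}->{}
pass 2: W {3}->{}
pass 3: no change
Fixpoint after 3 passes: D(X) = {}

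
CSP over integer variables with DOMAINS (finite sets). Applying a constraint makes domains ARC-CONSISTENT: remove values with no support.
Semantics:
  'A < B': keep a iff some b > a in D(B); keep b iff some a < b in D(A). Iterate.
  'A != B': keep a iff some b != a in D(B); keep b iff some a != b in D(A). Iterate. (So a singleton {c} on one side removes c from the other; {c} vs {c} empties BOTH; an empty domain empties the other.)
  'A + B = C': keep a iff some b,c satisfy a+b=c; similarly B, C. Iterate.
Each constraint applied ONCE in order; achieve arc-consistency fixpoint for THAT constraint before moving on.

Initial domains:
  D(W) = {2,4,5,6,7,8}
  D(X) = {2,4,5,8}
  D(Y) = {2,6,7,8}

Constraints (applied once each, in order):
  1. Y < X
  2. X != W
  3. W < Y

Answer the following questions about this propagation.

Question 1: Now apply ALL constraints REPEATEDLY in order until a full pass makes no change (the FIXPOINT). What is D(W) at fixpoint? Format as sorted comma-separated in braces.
Answer: {2,4,5,6}

Derivation:
pass 0 (initial): D(W)={2,4,5,6,7,8}
pass 1: W {2,4,5,6,7,8}->{2,4,5,6}; X {2,4,5,8}->{4,5,8}; Y {2,6,7,8}->{6,7}
pass 2: X {4,5,8}->{8}
pass 3: no change
Fixpoint after 3 passes: D(W) = {2,4,5,6}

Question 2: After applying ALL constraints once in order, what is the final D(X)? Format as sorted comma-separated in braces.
Answer: {4,5,8}

Derivation:
Constraint 1 (Y < X) on D(Y)={2,6,7,8} D(X)={2,4,5,8}: Y {2,6,7,8}->{2,6,7}; X {2,4,5,8}->{4,5,8}
Constraint 2 (X != W) on D(X)={4,5,8} D(W)={2,4,5,6,7,8}: no change
Constraint 3 (W < Y) on D(W)={2,4,5,6,7,8} D(Y)={2,6,7}: W {2,4,5,6,7,8}->{2,4,5,6}; Y {2,6,7}->{6,7}
So after all 3 constraints: D(X) = {4,5,8}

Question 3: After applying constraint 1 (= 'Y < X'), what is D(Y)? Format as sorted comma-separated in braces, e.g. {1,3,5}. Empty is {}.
Answer: {2,6,7}

Derivation:
Constraint 1 (Y < X) on D(Y)={2,6,7,8} D(X)={2,4,5,8}: Y {2,6,7,8}->{2,6,7}; X {2,4,5,8}->{4,5,8}
So after constraint 1: D(Y) = {2,6,7}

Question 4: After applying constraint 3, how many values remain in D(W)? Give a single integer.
Answer: 4

Derivation:
Constraint 1 (Y < X) on D(Y)={2,6,7,8} D(X)={2,4,5,8}: Y {2,6,7,8}->{2,6,7}; X {2,4,5,8}->{4,5,8}
Constraint 2 (X != W) on D(X)={4,5,8} D(W)={2,4,5,6,7,8}: no change
Constraint 3 (W < Y) on D(W)={2,4,5,6,7,8} D(Y)={2,6,7}: W {2,4,5,6,7,8}->{2,4,5,6}; Y {2,6,7}->{6,7}
So after constraint 3: D(W)={2,4,5,6}, size = 4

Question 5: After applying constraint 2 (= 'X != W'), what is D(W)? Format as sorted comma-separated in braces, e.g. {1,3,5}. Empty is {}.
Answer: {2,4,5,6,7,8}

Derivation:
Constraint 1 (Y < X) on D(Y)={2,6,7,8} D(X)={2,4,5,8}: Y {2,6,7,8}->{2,6,7}; X {2,4,5,8}->{4,5,8}
Constraint 2 (X != W) on D(X)={4,5,8} D(W)={2,4,5,6,7,8}: no change
So after constraint 2: D(W) = {2,4,5,6,7,8}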